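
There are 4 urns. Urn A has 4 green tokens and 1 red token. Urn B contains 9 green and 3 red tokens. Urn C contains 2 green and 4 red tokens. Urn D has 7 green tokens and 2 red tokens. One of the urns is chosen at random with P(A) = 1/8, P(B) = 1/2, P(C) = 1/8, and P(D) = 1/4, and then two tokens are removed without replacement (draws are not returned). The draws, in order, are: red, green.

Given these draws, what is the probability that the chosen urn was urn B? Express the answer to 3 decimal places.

0.489

Under each hypothesis, the probability of the observed sequence is: P(data | urn A) = (1/5)(4/4) = 0.2; P(data | urn B) = (3/12)(9/11) = 0.20455; P(data | urn C) = (4/6)(2/5) = 0.26667; P(data | urn D) = (2/9)(7/8) = 0.19444.
Multiplying each by its prior: 1/8 · 0.2 = 0.025, 1/2 · 0.20455 = 0.10227, 1/8 · 0.26667 = 0.033333, 1/4 · 0.19444 = 0.048611; summing to 0.20922.
Therefore the posterior P(urn B | data) = (0.10227) / (0.20922) = 0.48884.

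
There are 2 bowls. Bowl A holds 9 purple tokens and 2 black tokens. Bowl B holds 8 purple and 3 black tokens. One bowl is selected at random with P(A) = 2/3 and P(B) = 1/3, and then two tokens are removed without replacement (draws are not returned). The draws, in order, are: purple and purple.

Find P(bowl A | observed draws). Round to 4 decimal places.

0.7200

For each hypothesis, P(data | H) works out to: P(data | bowl A) = (9/11)(8/10) = 36/55; P(data | bowl B) = (8/11)(7/10) = 28/55.
Weighting by the prior gives 2/3 · 36/55 = 24/55, 1/3 · 28/55 = 28/165; with total 20/33.
By Bayes' rule, P(bowl A | data) = (24/55) / (20/33) = 18/25.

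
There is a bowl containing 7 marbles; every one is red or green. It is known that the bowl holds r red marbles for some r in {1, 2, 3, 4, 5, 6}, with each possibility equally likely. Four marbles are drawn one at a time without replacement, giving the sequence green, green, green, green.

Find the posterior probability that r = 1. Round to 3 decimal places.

0.714

For each hypothesis, P(data | H) works out to: P(data | r = 1) = (6/7)(5/6)(4/5)(3/4) = 3/7; P(data | r = 2) = (5/7)(4/6)(3/5)(2/4) = 1/7; P(data | r = 3) = (4/7)(3/6)(2/5)(1/4) = 1/35; P(data | r = 4) = (3/7)(2/6)(1/5)(0/4) = 0; P(data | r = 5) = (2/7)(1/6)(0/5) = 0; P(data | r = 6) = (1/7)(0/6) = 0.
The prior-weighted likelihoods are 1/6 · 3/7 = 1/14, 1/6 · 1/7 = 1/42, 1/6 · 1/35 = 1/210, 1/6 · 0 = 0, 1/6 · 0 = 0, 1/6 · 0 = 0; these sum to 1/10.
Hence P(r = 1 | data) = (1/14) / (1/10) = 5/7.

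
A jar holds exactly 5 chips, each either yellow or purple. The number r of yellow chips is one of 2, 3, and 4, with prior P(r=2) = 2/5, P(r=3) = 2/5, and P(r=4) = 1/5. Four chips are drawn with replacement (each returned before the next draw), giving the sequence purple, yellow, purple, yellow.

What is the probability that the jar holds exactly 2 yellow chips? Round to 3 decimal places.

For each hypothesis, P(data | H) works out to: P(data | r = 2) = (3/5)(2/5)(3/5)(2/5) = 0.0576; P(data | r = 3) = (2/5)(3/5)(2/5)(3/5) = 0.0576; P(data | r = 4) = (1/5)(4/5)(1/5)(4/5) = 0.0256.
Weighting by the prior gives 2/5 · 0.0576 = 0.02304, 2/5 · 0.0576 = 0.02304, 1/5 · 0.0256 = 0.00512; summing to 0.0512.
By Bayes' rule, P(r = 2 | data) = (0.02304) / (0.0512) = 0.45.

0.450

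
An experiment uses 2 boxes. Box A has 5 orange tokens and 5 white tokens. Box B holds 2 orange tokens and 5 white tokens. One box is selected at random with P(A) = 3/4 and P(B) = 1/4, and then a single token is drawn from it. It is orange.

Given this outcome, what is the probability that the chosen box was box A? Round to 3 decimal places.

Compute the likelihood of this draw for each case: P(data | box A) = (5/10) = 1/2; P(data | box B) = (2/7) = 2/7.
The prior-weighted likelihoods are 3/4 · 1/2 = 3/8, 1/4 · 2/7 = 1/14; with total 25/56.
So P(box A | data) = (3/8) / (25/56) = 21/25.

0.840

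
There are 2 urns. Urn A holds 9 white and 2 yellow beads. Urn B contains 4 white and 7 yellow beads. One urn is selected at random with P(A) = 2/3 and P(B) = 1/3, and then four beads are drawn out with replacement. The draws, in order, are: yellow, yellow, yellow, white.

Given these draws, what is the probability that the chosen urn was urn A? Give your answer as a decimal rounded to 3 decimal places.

Compute the likelihood of the observed sequence for each case: P(data | urn A) = (2/11)(2/11)(2/11)(9/11) = 0.0049177; P(data | urn B) = (7/11)(7/11)(7/11)(4/11) = 0.093709.
Multiplying each by its prior: 2/3 · 0.0049177 = 0.0032785, 1/3 · 0.093709 = 0.031236; these sum to 0.034515.
So P(urn A | data) = (0.0032785) / (0.034515) = 0.094987.

0.095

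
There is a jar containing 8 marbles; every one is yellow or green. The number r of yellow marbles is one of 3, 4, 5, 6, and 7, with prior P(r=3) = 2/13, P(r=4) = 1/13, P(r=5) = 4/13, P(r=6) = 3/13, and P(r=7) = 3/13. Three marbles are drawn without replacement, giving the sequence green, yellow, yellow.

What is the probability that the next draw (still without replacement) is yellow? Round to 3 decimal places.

0.681

The likelihood of the observed sequence under each hypothesis: P(data | r = 3) = (5/8)(3/7)(2/6) = 5/56; P(data | r = 4) = (4/8)(4/7)(3/6) = 1/7; P(data | r = 5) = (3/8)(5/7)(4/6) = 5/28; P(data | r = 6) = (2/8)(6/7)(5/6) = 5/28; P(data | r = 7) = (1/8)(7/7)(6/6) = 1/8.
Multiplying each by its prior: 2/13 · 5/56 = 5/364, 1/13 · 1/7 = 1/91, 4/13 · 5/28 = 5/91, 3/13 · 5/28 = 15/364, 3/13 · 1/8 = 3/104; with total 109/728.
Normalising, the posterior is P(r = 3 | data) = 10/109, P(r = 4 | data) = 8/109, P(r = 5 | data) = 40/109, P(r = 6 | data) = 30/109, P(r = 7 | data) = 21/109.
Averaging over the posterior, P(yellow next | data) = (1/5)(10/109) + (2/5)(8/109) + (3/5)(40/109) + (4/5)(30/109) + (1)(21/109) = 371/545.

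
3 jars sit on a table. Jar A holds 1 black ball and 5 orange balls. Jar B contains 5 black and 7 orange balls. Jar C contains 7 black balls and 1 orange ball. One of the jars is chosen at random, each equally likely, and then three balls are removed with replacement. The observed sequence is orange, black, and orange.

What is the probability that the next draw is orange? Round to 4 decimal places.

0.6669

Compute the likelihood of the observed sequence for each case: P(data | jar A) = (5/6)(1/6)(5/6) = 0.11574; P(data | jar B) = (7/12)(5/12)(7/12) = 0.14178; P(data | jar C) = (1/8)(7/8)(1/8) = 0.013672.
The prior-weighted likelihoods are 1/3 · 0.11574 = 0.03858, 1/3 · 0.14178 = 0.047261, 1/3 · 0.013672 = 0.0045573; these sum to 0.090398.
Dividing through by the total gives posterior P(jar A | data) = 0.42678, P(jar B | data) = 0.52281, P(jar C | data) = 0.050413.
The predictive probability is P(orange next | data) = (5/6)(0.42678) + (7/12)(0.52281) + (1/8)(0.050413) = 0.66692.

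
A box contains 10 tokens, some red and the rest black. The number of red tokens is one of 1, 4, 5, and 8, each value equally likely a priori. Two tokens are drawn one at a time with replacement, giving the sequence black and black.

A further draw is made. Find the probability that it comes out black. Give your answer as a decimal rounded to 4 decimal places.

Under each hypothesis, the probability of the observed sequence is: P(data | r = 1) = (9/10)(9/10) = 81/100; P(data | r = 4) = (6/10)(6/10) = 9/25; P(data | r = 5) = (5/10)(5/10) = 1/4; P(data | r = 8) = (2/10)(2/10) = 1/25.
Weighting by the prior gives 1/4 · 81/100 = 81/400, 1/4 · 9/25 = 9/100, 1/4 · 1/4 = 1/16, 1/4 · 1/25 = 1/100; with total 73/200.
Normalising, the posterior is P(r = 1 | data) = 81/146, P(r = 4 | data) = 18/73, P(r = 5 | data) = 25/146, P(r = 8 | data) = 2/73.
The predictive probability is P(black next | data) = (9/10)(81/146) + (3/5)(18/73) + (1/2)(25/146) + (1/5)(2/73) = 539/730.

0.7384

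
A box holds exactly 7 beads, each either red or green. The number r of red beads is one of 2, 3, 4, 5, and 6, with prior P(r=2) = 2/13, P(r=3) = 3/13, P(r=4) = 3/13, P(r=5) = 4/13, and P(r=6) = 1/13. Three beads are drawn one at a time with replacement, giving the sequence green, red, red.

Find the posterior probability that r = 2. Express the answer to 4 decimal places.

Compute the likelihood of the observed sequence for each case: P(data | r = 2) = (5/7)(2/7)(2/7) = 0.058309; P(data | r = 3) = (4/7)(3/7)(3/7) = 0.10496; P(data | r = 4) = (3/7)(4/7)(4/7) = 0.13994; P(data | r = 5) = (2/7)(5/7)(5/7) = 0.14577; P(data | r = 6) = (1/7)(6/7)(6/7) = 0.10496.
Weighting by the prior gives 2/13 · 0.058309 = 0.0089706, 3/13 · 0.10496 = 0.024221, 3/13 · 0.13994 = 0.032294, 4/13 · 0.14577 = 0.044853, 1/13 · 0.10496 = 0.0080736; summing to 0.11841.
Therefore the posterior P(r = 2 | data) = (0.0089706) / (0.11841) = 0.075758.

0.0758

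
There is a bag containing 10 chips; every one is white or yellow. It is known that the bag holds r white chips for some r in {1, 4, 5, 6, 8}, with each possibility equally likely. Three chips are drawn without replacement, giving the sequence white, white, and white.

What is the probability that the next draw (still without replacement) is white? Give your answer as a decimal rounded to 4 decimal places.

0.5778

Under each hypothesis, the probability of the observed sequence is: P(data | r = 1) = (1/10)(0/9) = 0; P(data | r = 4) = (4/10)(3/9)(2/8) = 1/30; P(data | r = 5) = (5/10)(4/9)(3/8) = 1/12; P(data | r = 6) = (6/10)(5/9)(4/8) = 1/6; P(data | r = 8) = (8/10)(7/9)(6/8) = 7/15.
Multiplying each by its prior: 1/5 · 0 = 0, 1/5 · 1/30 = 1/150, 1/5 · 1/12 = 1/60, 1/5 · 1/6 = 1/30, 1/5 · 7/15 = 7/75; summing to 3/20.
Dividing through by the total gives posterior P(r = 1 | data) = 0, P(r = 4 | data) = 2/45, P(r = 5 | data) = 1/9, P(r = 6 | data) = 2/9, P(r = 8 | data) = 28/45.
So P(white next | data) = Σ P(white next | H) P(H | data) = (1/7)(2/45) + (2/7)(1/9) + (3/7)(2/9) + (5/7)(28/45) = 26/45.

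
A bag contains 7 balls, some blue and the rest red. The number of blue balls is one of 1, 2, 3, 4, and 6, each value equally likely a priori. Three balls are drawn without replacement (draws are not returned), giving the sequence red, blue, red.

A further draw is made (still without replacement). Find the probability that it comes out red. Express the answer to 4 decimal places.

For each hypothesis, P(data | H) works out to: P(data | r = 1) = (6/7)(1/6)(5/5) = 1/7; P(data | r = 2) = (5/7)(2/6)(4/5) = 4/21; P(data | r = 3) = (4/7)(3/6)(3/5) = 6/35; P(data | r = 4) = (3/7)(4/6)(2/5) = 4/35; P(data | r = 6) = (1/7)(6/6)(0/5) = 0.
Weighting by the prior gives 1/5 · 1/7 = 1/35, 1/5 · 4/21 = 4/105, 1/5 · 6/35 = 6/175, 1/5 · 4/35 = 4/175, 1/5 · 0 = 0; summing to 13/105.
The posterior is then P(r = 1 | data) = 3/13, P(r = 2 | data) = 4/13, P(r = 3 | data) = 18/65, P(r = 4 | data) = 12/65, P(r = 6 | data) = 0.
Averaging over the posterior, P(red next | data) = (1)(3/13) + (3/4)(4/13) + (1/2)(18/65) + (1/4)(12/65) = 42/65.

0.6462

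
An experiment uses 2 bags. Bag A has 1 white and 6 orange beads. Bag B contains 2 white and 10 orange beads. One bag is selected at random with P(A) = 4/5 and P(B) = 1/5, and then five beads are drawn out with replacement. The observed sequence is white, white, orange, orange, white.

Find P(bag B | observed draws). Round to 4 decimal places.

For each hypothesis, P(data | H) works out to: P(data | bag A) = (1/7)(1/7)(6/7)(6/7)(1/7) = 0.002142; P(data | bag B) = (2/12)(2/12)(10/12)(10/12)(2/12) = 0.003215.
Multiplying each by its prior: 4/5 · 0.002142 = 0.0017136, 1/5 · 0.003215 = 0.000643; with total 0.0023566.
So P(bag B | data) = (0.000643) / (0.0023566) = 0.27286.

0.2729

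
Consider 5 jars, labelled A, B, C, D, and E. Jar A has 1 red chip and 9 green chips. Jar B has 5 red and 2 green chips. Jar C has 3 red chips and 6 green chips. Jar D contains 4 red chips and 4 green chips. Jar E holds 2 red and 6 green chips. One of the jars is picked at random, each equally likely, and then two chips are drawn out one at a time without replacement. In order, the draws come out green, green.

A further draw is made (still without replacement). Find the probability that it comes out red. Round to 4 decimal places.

The likelihood of the observed sequence under each hypothesis: P(data | jar A) = (9/10)(8/9) = 4/5; P(data | jar B) = (2/7)(1/6) = 1/21; P(data | jar C) = (6/9)(5/8) = 5/12; P(data | jar D) = (4/8)(3/7) = 3/14; P(data | jar E) = (6/8)(5/7) = 15/28.
The prior-weighted likelihoods are 1/5 · 4/5 = 4/25, 1/5 · 1/21 = 1/105, 1/5 · 5/12 = 1/12, 1/5 · 3/14 = 3/70, 1/5 · 15/28 = 3/28; with total 141/350.
Dividing through by the total gives posterior P(jar A | data) = 56/141, P(jar B | data) = 10/423, P(jar C | data) = 175/846, P(jar D | data) = 5/47, P(jar E | data) = 25/94.
The predictive probability is P(red next | data) = (1/8)(56/141) + (1)(10/423) + (3/7)(175/846) + (2/3)(5/47) + (1/3)(25/94) = 136/423.

0.3215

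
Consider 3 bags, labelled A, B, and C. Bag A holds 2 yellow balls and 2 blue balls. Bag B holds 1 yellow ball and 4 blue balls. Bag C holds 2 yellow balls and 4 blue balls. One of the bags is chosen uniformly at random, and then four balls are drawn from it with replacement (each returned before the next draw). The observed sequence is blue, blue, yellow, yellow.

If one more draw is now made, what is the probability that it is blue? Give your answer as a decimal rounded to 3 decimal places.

0.616

Under each hypothesis, the probability of the observed sequence is: P(data | bag A) = (2/4)(2/4)(2/4)(2/4) = 0.0625; P(data | bag B) = (4/5)(4/5)(1/5)(1/5) = 0.0256; P(data | bag C) = (4/6)(4/6)(2/6)(2/6) = 0.049383.
The prior-weighted likelihoods are 1/3 · 0.0625 = 0.020833, 1/3 · 0.0256 = 0.0085333, 1/3 · 0.049383 = 0.016461; these sum to 0.045828.
The posterior is then P(bag A | data) = 0.4546, P(bag B | data) = 0.18621, P(bag C | data) = 0.35919.
The predictive probability is P(blue next | data) = (1/2)(0.4546) + (4/5)(0.18621) + (2/3)(0.35919) = 0.61573.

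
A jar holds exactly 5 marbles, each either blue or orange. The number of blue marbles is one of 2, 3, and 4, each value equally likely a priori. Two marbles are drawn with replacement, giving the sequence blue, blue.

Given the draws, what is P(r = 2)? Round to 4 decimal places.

0.1379

The likelihood of the observed sequence under each hypothesis: P(data | r = 2) = (2/5)(2/5) = 4/25; P(data | r = 3) = (3/5)(3/5) = 9/25; P(data | r = 4) = (4/5)(4/5) = 16/25.
The prior-weighted likelihoods are 1/3 · 4/25 = 4/75, 1/3 · 9/25 = 3/25, 1/3 · 16/25 = 16/75; these sum to 29/75.
Therefore the posterior P(r = 2 | data) = (4/75) / (29/75) = 4/29.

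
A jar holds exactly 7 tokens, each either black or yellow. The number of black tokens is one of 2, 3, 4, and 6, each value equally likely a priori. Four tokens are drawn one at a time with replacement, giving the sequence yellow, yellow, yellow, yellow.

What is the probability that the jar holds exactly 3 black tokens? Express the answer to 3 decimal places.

Under each hypothesis, the probability of the observed sequence is: P(data | r = 2) = (5/7)(5/7)(5/7)(5/7) = 0.26031; P(data | r = 3) = (4/7)(4/7)(4/7)(4/7) = 0.10662; P(data | r = 4) = (3/7)(3/7)(3/7)(3/7) = 0.033736; P(data | r = 6) = (1/7)(1/7)(1/7)(1/7) = 0.00041649.
The prior-weighted likelihoods are 1/4 · 0.26031 = 0.065077, 1/4 · 0.10662 = 0.026656, 1/4 · 0.033736 = 0.008434, 1/4 · 0.00041649 = 0.00010412; with total 0.10027.
By Bayes' rule, P(r = 3 | data) = (0.026656) / (0.10027) = 0.26584.

0.266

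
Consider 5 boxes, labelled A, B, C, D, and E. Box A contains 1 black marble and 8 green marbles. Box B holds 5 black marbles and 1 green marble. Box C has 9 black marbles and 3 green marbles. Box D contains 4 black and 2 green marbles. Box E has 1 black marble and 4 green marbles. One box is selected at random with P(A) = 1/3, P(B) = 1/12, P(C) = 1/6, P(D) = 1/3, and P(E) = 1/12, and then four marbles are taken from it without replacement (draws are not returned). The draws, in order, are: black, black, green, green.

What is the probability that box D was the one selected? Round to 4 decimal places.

Under each hypothesis, the probability of the observed sequence is: P(data | box A) = (1/9)(0/8) = 0; P(data | box B) = (5/6)(4/5)(1/4)(0/3) = 0; P(data | box C) = (9/12)(8/11)(3/10)(2/9) = 2/55; P(data | box D) = (4/6)(3/5)(2/4)(1/3) = 1/15; P(data | box E) = (1/5)(0/4) = 0.
Weighting by the prior gives 1/3 · 0 = 0, 1/12 · 0 = 0, 1/6 · 2/55 = 1/165, 1/3 · 1/15 = 1/45, 1/12 · 0 = 0; these sum to 14/495.
Therefore the posterior P(box D | data) = (1/45) / (14/495) = 11/14.

0.7857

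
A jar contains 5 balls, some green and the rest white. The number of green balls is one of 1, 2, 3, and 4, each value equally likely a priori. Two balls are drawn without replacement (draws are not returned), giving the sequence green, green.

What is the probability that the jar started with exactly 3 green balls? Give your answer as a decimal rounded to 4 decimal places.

0.3000

The likelihood of the observed sequence under each hypothesis: P(data | r = 1) = (1/5)(0/4) = 0; P(data | r = 2) = (2/5)(1/4) = 1/10; P(data | r = 3) = (3/5)(2/4) = 3/10; P(data | r = 4) = (4/5)(3/4) = 3/5.
The prior-weighted likelihoods are 1/4 · 0 = 0, 1/4 · 1/10 = 1/40, 1/4 · 3/10 = 3/40, 1/4 · 3/5 = 3/20; with total 1/4.
Therefore the posterior P(r = 3 | data) = (3/40) / (1/4) = 3/10.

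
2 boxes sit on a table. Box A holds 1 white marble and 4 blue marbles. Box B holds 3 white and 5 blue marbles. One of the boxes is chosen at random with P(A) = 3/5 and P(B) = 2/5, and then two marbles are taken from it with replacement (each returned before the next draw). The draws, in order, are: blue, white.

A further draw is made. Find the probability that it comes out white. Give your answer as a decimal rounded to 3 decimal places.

The likelihood of the observed sequence under each hypothesis: P(data | box A) = (4/5)(1/5) = 0.16; P(data | box B) = (5/8)(3/8) = 0.23438.
Weighting by the prior gives 3/5 · 0.16 = 0.096, 2/5 · 0.23438 = 0.09375; summing to 0.18975.
Dividing through by the total gives posterior P(box A | data) = 0.50593, P(box B | data) = 0.49407.
The predictive probability is P(white next | data) = (1/5)(0.50593) + (3/8)(0.49407) = 0.28646.

0.286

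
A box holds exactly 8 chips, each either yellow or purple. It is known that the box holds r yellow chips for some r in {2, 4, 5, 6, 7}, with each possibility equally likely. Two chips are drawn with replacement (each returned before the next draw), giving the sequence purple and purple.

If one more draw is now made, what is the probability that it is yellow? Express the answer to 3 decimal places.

For each hypothesis, P(data | H) works out to: P(data | r = 2) = (6/8)(6/8) = 9/16; P(data | r = 4) = (4/8)(4/8) = 1/4; P(data | r = 5) = (3/8)(3/8) = 9/64; P(data | r = 6) = (2/8)(2/8) = 1/16; P(data | r = 7) = (1/8)(1/8) = 1/64.
The prior-weighted likelihoods are 1/5 · 9/16 = 9/80, 1/5 · 1/4 = 1/20, 1/5 · 9/64 = 9/320, 1/5 · 1/16 = 1/80, 1/5 · 1/64 = 1/320; these sum to 33/160.
Dividing through by the total gives posterior P(r = 2 | data) = 6/11, P(r = 4 | data) = 8/33, P(r = 5 | data) = 3/22, P(r = 6 | data) = 2/33, P(r = 7 | data) = 1/66.
So P(yellow next | data) = Σ P(yellow next | H) P(H | data) = (1/4)(6/11) + (1/2)(8/33) + (5/8)(3/22) + (3/4)(2/33) + (7/8)(1/66) = 53/132.

0.402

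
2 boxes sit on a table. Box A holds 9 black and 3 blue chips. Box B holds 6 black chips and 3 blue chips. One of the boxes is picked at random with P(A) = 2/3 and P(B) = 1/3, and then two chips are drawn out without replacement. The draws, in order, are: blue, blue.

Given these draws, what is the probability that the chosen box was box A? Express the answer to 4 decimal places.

0.5217

Compute the likelihood of the observed sequence for each case: P(data | box A) = (3/12)(2/11) = 1/22; P(data | box B) = (3/9)(2/8) = 1/12.
The prior-weighted likelihoods are 2/3 · 1/22 = 1/33, 1/3 · 1/12 = 1/36; these sum to 23/396.
Hence P(box A | data) = (1/33) / (23/396) = 12/23.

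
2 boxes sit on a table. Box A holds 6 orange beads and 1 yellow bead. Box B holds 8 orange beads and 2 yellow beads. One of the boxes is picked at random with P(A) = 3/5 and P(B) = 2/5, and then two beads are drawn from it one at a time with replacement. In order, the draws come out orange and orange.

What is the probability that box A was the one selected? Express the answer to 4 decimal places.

The likelihood of the observed sequence under each hypothesis: P(data | box A) = (6/7)(6/7) = 0.73469; P(data | box B) = (8/10)(8/10) = 0.64.
The prior-weighted likelihoods are 3/5 · 0.73469 = 0.44082, 2/5 · 0.64 = 0.256; summing to 0.69682.
By Bayes' rule, P(box A | data) = (0.44082) / (0.69682) = 0.63261.

0.6326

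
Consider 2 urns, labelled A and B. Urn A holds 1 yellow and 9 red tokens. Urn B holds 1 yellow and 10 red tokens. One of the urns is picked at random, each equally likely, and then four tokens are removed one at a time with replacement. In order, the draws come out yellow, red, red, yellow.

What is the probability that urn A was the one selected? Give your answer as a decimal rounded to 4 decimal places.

0.5425

Compute the likelihood of the observed sequence for each case: P(data | urn A) = (1/10)(9/10)(9/10)(1/10) = 0.0081; P(data | urn B) = (1/11)(10/11)(10/11)(1/11) = 0.0068301.
Weighting by the prior gives 1/2 · 0.0081 = 0.00405, 1/2 · 0.0068301 = 0.0034151; summing to 0.0074651.
Hence P(urn A | data) = (0.00405) / (0.0074651) = 0.54253.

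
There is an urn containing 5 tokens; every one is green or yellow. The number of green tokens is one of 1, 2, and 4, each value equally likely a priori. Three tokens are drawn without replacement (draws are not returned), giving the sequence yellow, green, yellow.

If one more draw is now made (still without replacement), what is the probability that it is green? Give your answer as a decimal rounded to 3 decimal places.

0.250

The likelihood of the observed sequence under each hypothesis: P(data | r = 1) = (4/5)(1/4)(3/3) = 1/5; P(data | r = 2) = (3/5)(2/4)(2/3) = 1/5; P(data | r = 4) = (1/5)(4/4)(0/3) = 0.
The prior-weighted likelihoods are 1/3 · 1/5 = 1/15, 1/3 · 1/5 = 1/15, 1/3 · 0 = 0; with total 2/15.
The posterior is then P(r = 1 | data) = 1/2, P(r = 2 | data) = 1/2, P(r = 4 | data) = 0.
So P(green next | data) = Σ P(green next | H) P(H | data) = (0)(1/2) + (1/2)(1/2) = 1/4.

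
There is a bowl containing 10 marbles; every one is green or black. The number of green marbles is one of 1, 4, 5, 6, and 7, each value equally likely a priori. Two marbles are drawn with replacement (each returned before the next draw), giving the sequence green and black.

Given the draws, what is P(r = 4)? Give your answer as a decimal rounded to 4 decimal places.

The likelihood of the observed sequence under each hypothesis: P(data | r = 1) = (1/10)(9/10) = 9/100; P(data | r = 4) = (4/10)(6/10) = 6/25; P(data | r = 5) = (5/10)(5/10) = 1/4; P(data | r = 6) = (6/10)(4/10) = 6/25; P(data | r = 7) = (7/10)(3/10) = 21/100.
Multiplying each by its prior: 1/5 · 9/100 = 9/500, 1/5 · 6/25 = 6/125, 1/5 · 1/4 = 1/20, 1/5 · 6/25 = 6/125, 1/5 · 21/100 = 21/500; these sum to 103/500.
By Bayes' rule, P(r = 4 | data) = (6/125) / (103/500) = 24/103.

0.2330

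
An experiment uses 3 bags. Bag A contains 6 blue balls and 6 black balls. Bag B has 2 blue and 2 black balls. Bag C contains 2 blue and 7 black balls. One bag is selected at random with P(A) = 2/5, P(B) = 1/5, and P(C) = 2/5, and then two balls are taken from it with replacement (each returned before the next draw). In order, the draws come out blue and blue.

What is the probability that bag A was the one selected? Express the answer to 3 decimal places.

0.589

The likelihood of the observed sequence under each hypothesis: P(data | bag A) = (6/12)(6/12) = 1/4; P(data | bag B) = (2/4)(2/4) = 1/4; P(data | bag C) = (2/9)(2/9) = 4/81.
The prior-weighted likelihoods are 2/5 · 1/4 = 1/10, 1/5 · 1/4 = 1/20, 2/5 · 4/81 = 8/405; these sum to 55/324.
So P(bag A | data) = (1/10) / (55/324) = 162/275.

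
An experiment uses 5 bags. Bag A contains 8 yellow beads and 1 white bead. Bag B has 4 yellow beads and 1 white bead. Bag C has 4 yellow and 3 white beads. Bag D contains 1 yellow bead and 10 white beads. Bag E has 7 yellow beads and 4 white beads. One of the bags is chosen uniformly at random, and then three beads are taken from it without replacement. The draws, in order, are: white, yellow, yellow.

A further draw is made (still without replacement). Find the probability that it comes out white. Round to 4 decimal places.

Under each hypothesis, the probability of the observed sequence is: P(data | bag A) = (1/9)(8/8)(7/7) = 0.11111; P(data | bag B) = (1/5)(4/4)(3/3) = 0.2; P(data | bag C) = (3/7)(4/6)(3/5) = 0.17143; P(data | bag D) = (10/11)(1/10)(0/9) = 0; P(data | bag E) = (4/11)(7/10)(6/9) = 0.1697.
Multiplying each by its prior: 1/5 · 0.11111 = 0.022222, 1/5 · 0.2 = 0.04, 1/5 · 0.17143 = 0.034286, 1/5 · 0 = 0, 1/5 · 0.1697 = 0.033939; these sum to 0.13045.
Normalising, the posterior is P(bag A | data) = 0.17035, P(bag B | data) = 0.30664, P(bag C | data) = 0.26283, P(bag D | data) = 0, P(bag E | data) = 0.26018.
The predictive probability is P(white next | data) = (0)(0.17035) + (0)(0.30664) + (1/2)(0.26283) + (3/8)(0.26018) = 0.22898.

0.2290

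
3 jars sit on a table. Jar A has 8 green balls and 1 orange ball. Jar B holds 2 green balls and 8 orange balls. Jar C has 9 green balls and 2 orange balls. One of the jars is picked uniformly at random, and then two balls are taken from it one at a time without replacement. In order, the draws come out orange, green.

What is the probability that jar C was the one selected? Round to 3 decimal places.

For each hypothesis, P(data | H) works out to: P(data | jar A) = (1/9)(8/8) = 0.11111; P(data | jar B) = (8/10)(2/9) = 0.17778; P(data | jar C) = (2/11)(9/10) = 0.16364.
The prior-weighted likelihoods are 1/3 · 0.11111 = 0.037037, 1/3 · 0.17778 = 0.059259, 1/3 · 0.16364 = 0.054545; these sum to 0.15084.
By Bayes' rule, P(jar C | data) = (0.054545) / (0.15084) = 0.36161.

0.362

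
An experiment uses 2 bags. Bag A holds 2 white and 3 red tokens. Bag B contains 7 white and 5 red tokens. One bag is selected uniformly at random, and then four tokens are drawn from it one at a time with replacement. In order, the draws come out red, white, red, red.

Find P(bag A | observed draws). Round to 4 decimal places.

0.6719

Compute the likelihood of the observed sequence for each case: P(data | bag A) = (3/5)(2/5)(3/5)(3/5) = 0.0864; P(data | bag B) = (5/12)(7/12)(5/12)(5/12) = 0.042197.
Weighting by the prior gives 1/2 · 0.0864 = 0.0432, 1/2 · 0.042197 = 0.021099; these sum to 0.064299.
So P(bag A | data) = (0.0432) / (0.064299) = 0.67187.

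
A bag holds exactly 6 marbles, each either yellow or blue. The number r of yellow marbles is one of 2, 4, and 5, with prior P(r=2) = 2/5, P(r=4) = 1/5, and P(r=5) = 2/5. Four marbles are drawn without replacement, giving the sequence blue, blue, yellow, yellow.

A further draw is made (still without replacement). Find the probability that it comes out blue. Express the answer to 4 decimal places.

0.6667

For each hypothesis, P(data | H) works out to: P(data | r = 2) = (4/6)(3/5)(2/4)(1/3) = 1/15; P(data | r = 4) = (2/6)(1/5)(4/4)(3/3) = 1/15; P(data | r = 5) = (1/6)(0/5) = 0.
Multiplying each by its prior: 2/5 · 1/15 = 2/75, 1/5 · 1/15 = 1/75, 2/5 · 0 = 0; summing to 1/25.
Normalising, the posterior is P(r = 2 | data) = 2/3, P(r = 4 | data) = 1/3, P(r = 5 | data) = 0.
The predictive probability is P(blue next | data) = (1)(2/3) + (0)(1/3) = 2/3.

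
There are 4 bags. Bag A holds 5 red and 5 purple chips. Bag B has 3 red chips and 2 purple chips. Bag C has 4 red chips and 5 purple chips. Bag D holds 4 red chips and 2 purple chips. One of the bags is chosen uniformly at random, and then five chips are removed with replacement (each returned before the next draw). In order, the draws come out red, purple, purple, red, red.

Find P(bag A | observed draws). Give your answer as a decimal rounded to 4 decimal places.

0.2484

Compute the likelihood of the observed sequence for each case: P(data | bag A) = (5/10)(5/10)(5/10)(5/10)(5/10) = 0.03125; P(data | bag B) = (3/5)(2/5)(2/5)(3/5)(3/5) = 0.03456; P(data | bag C) = (4/9)(5/9)(5/9)(4/9)(4/9) = 0.027096; P(data | bag D) = (4/6)(2/6)(2/6)(4/6)(4/6) = 0.032922.
Multiplying each by its prior: 1/4 · 0.03125 = 0.0078125, 1/4 · 0.03456 = 0.00864, 1/4 · 0.027096 = 0.006774, 1/4 · 0.032922 = 0.0082305; with total 0.031457.
By Bayes' rule, P(bag A | data) = (0.0078125) / (0.031457) = 0.24835.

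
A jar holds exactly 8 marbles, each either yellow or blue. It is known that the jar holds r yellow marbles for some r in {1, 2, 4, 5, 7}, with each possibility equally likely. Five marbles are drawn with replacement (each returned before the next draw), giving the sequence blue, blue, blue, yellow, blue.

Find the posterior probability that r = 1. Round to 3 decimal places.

0.373

Compute the likelihood of the observed sequence for each case: P(data | r = 1) = (7/8)(7/8)(7/8)(1/8)(7/8) = 0.073273; P(data | r = 2) = (6/8)(6/8)(6/8)(2/8)(6/8) = 0.079102; P(data | r = 4) = (4/8)(4/8)(4/8)(4/8)(4/8) = 0.03125; P(data | r = 5) = (3/8)(3/8)(3/8)(5/8)(3/8) = 0.01236; P(data | r = 7) = (1/8)(1/8)(1/8)(7/8)(1/8) = 0.00021362.
Weighting by the prior gives 1/5 · 0.073273 = 0.014655, 1/5 · 0.079102 = 0.01582, 1/5 · 0.03125 = 0.00625, 1/5 · 0.01236 = 0.0024719, 1/5 · 0.00021362 = 4.2725e-05; these sum to 0.03924.
Therefore the posterior P(r = 1 | data) = (0.014655) / (0.03924) = 0.37346.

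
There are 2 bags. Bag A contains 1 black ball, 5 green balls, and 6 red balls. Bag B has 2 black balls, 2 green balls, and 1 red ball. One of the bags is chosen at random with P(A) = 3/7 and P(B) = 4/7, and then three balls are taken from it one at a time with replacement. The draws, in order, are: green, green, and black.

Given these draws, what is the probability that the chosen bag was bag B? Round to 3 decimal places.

Under each hypothesis, the probability of the observed sequence is: P(data | bag A) = (5/12)(5/12)(1/12) = 0.014468; P(data | bag B) = (2/5)(2/5)(2/5) = 0.064.
Weighting by the prior gives 3/7 · 0.014468 = 0.0062004, 4/7 · 0.064 = 0.036571; summing to 0.042772.
So P(bag B | data) = (0.036571) / (0.042772) = 0.85504.

0.855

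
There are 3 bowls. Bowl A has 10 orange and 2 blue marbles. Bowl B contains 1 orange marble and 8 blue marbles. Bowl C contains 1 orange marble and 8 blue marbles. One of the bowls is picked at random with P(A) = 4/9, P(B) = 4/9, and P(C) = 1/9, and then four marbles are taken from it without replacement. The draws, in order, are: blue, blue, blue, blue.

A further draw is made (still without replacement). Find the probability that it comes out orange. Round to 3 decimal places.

0.200

The likelihood of the observed sequence under each hypothesis: P(data | bowl A) = (2/12)(1/11)(0/10) = 0; P(data | bowl B) = (8/9)(7/8)(6/7)(5/6) = 5/9; P(data | bowl C) = (8/9)(7/8)(6/7)(5/6) = 5/9.
The prior-weighted likelihoods are 4/9 · 0 = 0, 4/9 · 5/9 = 20/81, 1/9 · 5/9 = 5/81; summing to 25/81.
The posterior is then P(bowl A | data) = 0, P(bowl B | data) = 4/5, P(bowl C | data) = 1/5.
Averaging over the posterior, P(orange next | data) = (1/5)(4/5) + (1/5)(1/5) = 1/5.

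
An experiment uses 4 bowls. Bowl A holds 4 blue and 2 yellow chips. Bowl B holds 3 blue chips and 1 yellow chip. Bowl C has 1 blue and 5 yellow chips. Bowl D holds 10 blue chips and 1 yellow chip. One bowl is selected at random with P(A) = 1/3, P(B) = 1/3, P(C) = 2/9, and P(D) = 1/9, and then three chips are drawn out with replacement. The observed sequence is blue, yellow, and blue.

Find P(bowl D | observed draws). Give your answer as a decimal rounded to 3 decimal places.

0.076

The likelihood of the observed sequence under each hypothesis: P(data | bowl A) = (4/6)(2/6)(4/6) = 0.14815; P(data | bowl B) = (3/4)(1/4)(3/4) = 0.14062; P(data | bowl C) = (1/6)(5/6)(1/6) = 0.023148; P(data | bowl D) = (10/11)(1/11)(10/11) = 0.075131.
Multiplying each by its prior: 1/3 · 0.14815 = 0.049383, 1/3 · 0.14062 = 0.046875, 2/9 · 0.023148 = 0.005144, 1/9 · 0.075131 = 0.0083479; these sum to 0.10975.
Therefore the posterior P(bowl D | data) = (0.0083479) / (0.10975) = 0.076063.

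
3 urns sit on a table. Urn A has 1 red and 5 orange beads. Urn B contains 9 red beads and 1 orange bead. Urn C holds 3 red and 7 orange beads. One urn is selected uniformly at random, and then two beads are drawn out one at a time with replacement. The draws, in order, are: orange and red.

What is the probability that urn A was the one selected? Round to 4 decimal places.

0.3165

For each hypothesis, P(data | H) works out to: P(data | urn A) = (5/6)(1/6) = 5/36; P(data | urn B) = (1/10)(9/10) = 9/100; P(data | urn C) = (7/10)(3/10) = 21/100.
Weighting by the prior gives 1/3 · 5/36 = 5/108, 1/3 · 9/100 = 3/100, 1/3 · 21/100 = 7/100; summing to 79/540.
Hence P(urn A | data) = (5/108) / (79/540) = 25/79.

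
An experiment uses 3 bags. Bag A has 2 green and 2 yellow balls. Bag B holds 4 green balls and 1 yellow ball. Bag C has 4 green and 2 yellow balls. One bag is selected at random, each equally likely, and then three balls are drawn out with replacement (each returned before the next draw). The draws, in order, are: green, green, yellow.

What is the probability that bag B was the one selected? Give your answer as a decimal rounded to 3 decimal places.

Under each hypothesis, the probability of the observed sequence is: P(data | bag A) = (2/4)(2/4)(2/4) = 0.125; P(data | bag B) = (4/5)(4/5)(1/5) = 0.128; P(data | bag C) = (4/6)(4/6)(2/6) = 0.14815.
Multiplying each by its prior: 1/3 · 0.125 = 0.041667, 1/3 · 0.128 = 0.042667, 1/3 · 0.14815 = 0.049383; with total 0.13372.
Therefore the posterior P(bag B | data) = (0.042667) / (0.13372) = 0.31908.

0.319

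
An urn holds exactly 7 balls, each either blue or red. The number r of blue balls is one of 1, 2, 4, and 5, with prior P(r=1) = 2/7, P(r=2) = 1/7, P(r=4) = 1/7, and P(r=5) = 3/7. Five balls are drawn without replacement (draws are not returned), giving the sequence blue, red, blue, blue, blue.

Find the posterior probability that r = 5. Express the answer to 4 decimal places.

0.9091

Compute the likelihood of the observed sequence for each case: P(data | r = 1) = (1/7)(6/6)(0/5) = 0; P(data | r = 2) = (2/7)(5/6)(1/5)(0/4) = 0; P(data | r = 4) = (4/7)(3/6)(3/5)(2/4)(1/3) = 1/35; P(data | r = 5) = (5/7)(2/6)(4/5)(3/4)(2/3) = 2/21.
Multiplying each by its prior: 2/7 · 0 = 0, 1/7 · 0 = 0, 1/7 · 1/35 = 1/245, 3/7 · 2/21 = 2/49; with total 11/245.
By Bayes' rule, P(r = 5 | data) = (2/49) / (11/245) = 10/11.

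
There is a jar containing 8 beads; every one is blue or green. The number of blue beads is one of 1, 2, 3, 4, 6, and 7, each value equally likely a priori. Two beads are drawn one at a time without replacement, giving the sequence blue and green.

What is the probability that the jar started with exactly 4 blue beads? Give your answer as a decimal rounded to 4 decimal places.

Under each hypothesis, the probability of the observed sequence is: P(data | r = 1) = (1/8)(7/7) = 1/8; P(data | r = 2) = (2/8)(6/7) = 3/14; P(data | r = 3) = (3/8)(5/7) = 15/56; P(data | r = 4) = (4/8)(4/7) = 2/7; P(data | r = 6) = (6/8)(2/7) = 3/14; P(data | r = 7) = (7/8)(1/7) = 1/8.
The prior-weighted likelihoods are 1/6 · 1/8 = 1/48, 1/6 · 3/14 = 1/28, 1/6 · 15/56 = 5/112, 1/6 · 2/7 = 1/21, 1/6 · 3/14 = 1/28, 1/6 · 1/8 = 1/48; with total 23/112.
Hence P(r = 4 | data) = (1/21) / (23/112) = 16/69.

0.2319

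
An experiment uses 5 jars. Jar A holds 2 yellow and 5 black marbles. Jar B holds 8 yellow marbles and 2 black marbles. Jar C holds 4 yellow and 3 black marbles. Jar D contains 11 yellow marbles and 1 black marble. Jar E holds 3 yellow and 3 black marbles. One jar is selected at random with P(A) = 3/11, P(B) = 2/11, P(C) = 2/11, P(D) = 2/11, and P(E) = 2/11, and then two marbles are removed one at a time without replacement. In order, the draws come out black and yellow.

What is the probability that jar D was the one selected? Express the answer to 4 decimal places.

Under each hypothesis, the probability of the observed sequence is: P(data | jar A) = (5/7)(2/6) = 0.2381; P(data | jar B) = (2/10)(8/9) = 0.17778; P(data | jar C) = (3/7)(4/6) = 0.28571; P(data | jar D) = (1/12)(11/11) = 0.083333; P(data | jar E) = (3/6)(3/5) = 0.3.
Multiplying each by its prior: 3/11 · 0.2381 = 0.064935, 2/11 · 0.17778 = 0.032323, 2/11 · 0.28571 = 0.051948, 2/11 · 0.083333 = 0.015152, 2/11 · 0.3 = 0.054545; these sum to 0.2189.
Therefore the posterior P(jar D | data) = (0.015152) / (0.2189) = 0.069216.

0.0692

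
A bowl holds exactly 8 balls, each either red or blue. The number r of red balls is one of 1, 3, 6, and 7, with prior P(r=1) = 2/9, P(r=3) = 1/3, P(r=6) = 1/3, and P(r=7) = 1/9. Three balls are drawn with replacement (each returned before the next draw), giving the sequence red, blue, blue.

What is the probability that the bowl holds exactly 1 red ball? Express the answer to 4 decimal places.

The likelihood of the observed sequence under each hypothesis: P(data | r = 1) = (1/8)(7/8)(7/8) = 0.095703; P(data | r = 3) = (3/8)(5/8)(5/8) = 0.14648; P(data | r = 6) = (6/8)(2/8)(2/8) = 0.046875; P(data | r = 7) = (7/8)(1/8)(1/8) = 0.013672.
Weighting by the prior gives 2/9 · 0.095703 = 0.021267, 1/3 · 0.14648 = 0.048828, 1/3 · 0.046875 = 0.015625, 1/9 · 0.013672 = 0.0015191; with total 0.08724.
By Bayes' rule, P(r = 1 | data) = (0.021267) / (0.08724) = 0.24378.

0.2438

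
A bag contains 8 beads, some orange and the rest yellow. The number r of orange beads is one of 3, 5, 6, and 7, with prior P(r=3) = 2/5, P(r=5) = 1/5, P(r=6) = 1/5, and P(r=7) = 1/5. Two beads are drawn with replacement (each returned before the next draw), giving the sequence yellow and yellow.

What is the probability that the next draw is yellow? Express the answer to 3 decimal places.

Under each hypothesis, the probability of the observed sequence is: P(data | r = 3) = (5/8)(5/8) = 25/64; P(data | r = 5) = (3/8)(3/8) = 9/64; P(data | r = 6) = (2/8)(2/8) = 1/16; P(data | r = 7) = (1/8)(1/8) = 1/64.
Weighting by the prior gives 2/5 · 25/64 = 5/32, 1/5 · 9/64 = 9/320, 1/5 · 1/16 = 1/80, 1/5 · 1/64 = 1/320; these sum to 1/5.
Dividing through by the total gives posterior P(r = 3 | data) = 25/32, P(r = 5 | data) = 9/64, P(r = 6 | data) = 1/16, P(r = 7 | data) = 1/64.
Averaging over the posterior, P(yellow next | data) = (5/8)(25/32) + (3/8)(9/64) + (1/4)(1/16) + (1/8)(1/64) = 143/256.

0.559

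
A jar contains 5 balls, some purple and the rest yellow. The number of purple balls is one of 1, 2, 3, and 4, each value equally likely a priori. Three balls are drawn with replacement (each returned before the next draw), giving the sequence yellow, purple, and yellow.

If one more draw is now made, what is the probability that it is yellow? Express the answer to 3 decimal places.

Under each hypothesis, the probability of the observed sequence is: P(data | r = 1) = (4/5)(1/5)(4/5) = 16/125; P(data | r = 2) = (3/5)(2/5)(3/5) = 18/125; P(data | r = 3) = (2/5)(3/5)(2/5) = 12/125; P(data | r = 4) = (1/5)(4/5)(1/5) = 4/125.
Weighting by the prior gives 1/4 · 16/125 = 4/125, 1/4 · 18/125 = 9/250, 1/4 · 12/125 = 3/125, 1/4 · 4/125 = 1/125; with total 1/10.
Dividing through by the total gives posterior P(r = 1 | data) = 8/25, P(r = 2 | data) = 9/25, P(r = 3 | data) = 6/25, P(r = 4 | data) = 2/25.
The predictive probability is P(yellow next | data) = (4/5)(8/25) + (3/5)(9/25) + (2/5)(6/25) + (1/5)(2/25) = 73/125.

0.584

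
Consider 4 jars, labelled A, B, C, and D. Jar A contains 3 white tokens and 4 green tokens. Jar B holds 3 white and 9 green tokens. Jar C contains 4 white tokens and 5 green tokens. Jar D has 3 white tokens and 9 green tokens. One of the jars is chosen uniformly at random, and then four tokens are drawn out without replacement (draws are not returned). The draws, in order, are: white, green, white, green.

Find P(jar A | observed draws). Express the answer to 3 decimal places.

Compute the likelihood of the observed sequence for each case: P(data | jar A) = (3/7)(4/6)(2/5)(3/4) = 0.085714; P(data | jar B) = (3/12)(9/11)(2/10)(8/9) = 0.036364; P(data | jar C) = (4/9)(5/8)(3/7)(4/6) = 0.079365; P(data | jar D) = (3/12)(9/11)(2/10)(8/9) = 0.036364.
Weighting by the prior gives 1/4 · 0.085714 = 0.021429, 1/4 · 0.036364 = 0.0090909, 1/4 · 0.079365 = 0.019841, 1/4 · 0.036364 = 0.0090909; with total 0.059452.
By Bayes' rule, P(jar A | data) = (0.021429) / (0.059452) = 0.36044.

0.360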